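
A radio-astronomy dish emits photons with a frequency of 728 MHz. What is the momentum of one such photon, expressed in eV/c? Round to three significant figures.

3.01 × 10^-6 eV/c

First convert: f = 728 MHz = 7.28 × 10^8 Hz.
The photon relation is p = hf/c, giving p = 1.609 × 10^-33 kg·m/s.
Converting to eV/c: p = 3.011 × 10^-6 eV/c ≈ 3.01 × 10^-6 eV/c.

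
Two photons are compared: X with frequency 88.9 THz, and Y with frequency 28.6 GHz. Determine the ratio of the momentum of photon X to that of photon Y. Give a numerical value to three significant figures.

p_X = 1.965 × 10^-28 kg·m/s (from frequency = 88.9 THz, via p = hf/c).
p_Y = 6.321 × 10^-32 kg·m/s (from frequency = 28.6 GHz, via p = hf/c).
Ratio = 1.965 × 10^-28 / 6.321 × 10^-32 = 3110.

3110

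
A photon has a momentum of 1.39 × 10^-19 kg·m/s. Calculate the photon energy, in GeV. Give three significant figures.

0.260 GeV

For a photon E = pc, so E = 4.167 × 10^-11 J.
Converting to GeV: E = 0.2601 GeV ≈ 0.260 GeV.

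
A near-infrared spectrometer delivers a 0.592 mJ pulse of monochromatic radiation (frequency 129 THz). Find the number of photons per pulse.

6.93 × 10^15 photons

Per-photon energy: E = 8.548 × 10^-20 J (from frequency = 129 THz).
N = E_total / E_photon = 5.92 × 10^-4 J / 8.548 × 10^-20 J = 6.93 × 10^15.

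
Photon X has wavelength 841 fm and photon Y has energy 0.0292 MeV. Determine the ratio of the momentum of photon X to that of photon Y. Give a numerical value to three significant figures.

50.5

p_X = 7.879e-22 kg·m/s (from wavelength = 841 fm, via p = h/λ).
p_Y = 1.561e-23 kg·m/s (from energy = 0.0292 MeV, via p = E/c).
Ratio = 7.879e-22 / 1.561e-23 = 50.5.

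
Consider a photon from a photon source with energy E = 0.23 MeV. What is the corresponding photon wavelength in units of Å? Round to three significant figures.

In SI units: E = 0.23 MeV = 3.6850 × 10^-14 J.
Since λ = hc/E for a photon, λ = 5.391 × 10^-12 m.
Converting to Å: λ = 0.05391 Å ≈ 0.0539 Å.

0.0539 Å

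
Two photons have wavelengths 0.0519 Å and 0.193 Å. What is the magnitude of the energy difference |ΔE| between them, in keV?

175 keV

Using E = hc/λ: E₁ = 3.827e-14 J, E₂ = 1.029e-14 J.
|ΔE| = |3.827e-14 − 1.029e-14| = 2.80e-14 J = 175 keV.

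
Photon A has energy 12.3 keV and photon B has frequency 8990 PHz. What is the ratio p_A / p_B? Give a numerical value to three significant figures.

p_A = 6.573 × 10^-24 kg·m/s (from energy = 12.3 keV, via p = E/c).
p_B = 1.987 × 10^-23 kg·m/s (from frequency = 8990 PHz, via p = hf/c).
Ratio = 6.573 × 10^-24 / 1.987 × 10^-23 = 0.331.

0.331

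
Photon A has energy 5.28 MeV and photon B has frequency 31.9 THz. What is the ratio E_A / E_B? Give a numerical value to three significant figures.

4.00e7

E_A = 8.459e-13 J (from energy = 5.28 MeV, via E given directly).
E_B = 2.114e-20 J (from frequency = 31.9 THz, via E = hf).
Ratio = 8.459e-13 / 2.114e-20 = 4.00e7.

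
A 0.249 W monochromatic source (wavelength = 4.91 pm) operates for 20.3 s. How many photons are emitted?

1.25·10^14 photons

Total energy: E_total = P·t = 0.249 × 20.3 = 5.055 J.
Per-photon energy: E = 4.046·10^-14 J.
N = E_total / E_photon = 1.25·10^14.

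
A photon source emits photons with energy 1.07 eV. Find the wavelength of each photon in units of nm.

Take h = 6.62607015 × 10^-34 J·s, c = 2.99792458 × 10^8 m/s, 1 eV = 1.602176634 × 10^-19 J.
Convert to SI: E = 1.07 eV = 1.7143 × 10^-19 J.
Since λ = hc/E for a photon, λ = 1.159 × 10^-6 m.
Converting to nm: λ = 1159 nm ≈ 1160 nm.

1160 nm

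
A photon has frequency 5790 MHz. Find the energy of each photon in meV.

Take h = 6.62607015e-34 J·s, 1 eV = 1.602176634e-19 J.
In SI units: f = 5790 MHz = 5.79e9 Hz.
For a photon E = hf, so E = 3.836e-24 J.
Converting to meV: E = 0.02395 meV ≈ 0.0239 meV.

0.0239 meV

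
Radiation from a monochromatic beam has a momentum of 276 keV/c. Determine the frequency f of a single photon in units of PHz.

6.67 × 10^4 PHz

First convert: p = 276 keV/c = 1.4750 × 10^-22 kg·m/s.
The photon relation is f = pc/h, giving f = 6.674 × 10^19 Hz.
Converting to PHz: f = 66740 PHz ≈ 6.67 × 10^4 PHz.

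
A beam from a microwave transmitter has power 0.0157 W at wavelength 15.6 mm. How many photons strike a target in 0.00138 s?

Total energy: E_total = P·t = 0.0157 × 0.00138 = 2.167 × 10^-5 J.
Per-photon energy: E = 1.273 × 10^-23 J.
N = E_total / E_photon = 1.70 × 10^18.

1.70 × 10^18 photons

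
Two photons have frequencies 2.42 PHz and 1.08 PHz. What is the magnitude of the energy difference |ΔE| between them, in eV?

5.54 eV

Using E = hf: E₁ = 1.604 × 10^-18 J, E₂ = 7.156 × 10^-19 J.
|ΔE| = |1.604 × 10^-18 − 7.156 × 10^-19| = 8.88 × 10^-19 J = 5.54 eV.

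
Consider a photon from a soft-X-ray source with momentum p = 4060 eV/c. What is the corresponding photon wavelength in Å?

(h = 6.62607015 × 10^-34 J·s, c = 2.99792458 × 10^8 m/s, 1 eV = 1.602176634 × 10^-19 J.)
First convert: p = 4060 eV/c = 2.1698 × 10^-24 kg·m/s.
The photon relation is λ = h/p, giving λ = 3.054 × 10^-10 m.
Converting to Å: λ = 3.054 Å ≈ 3.05 Å.

3.05 Å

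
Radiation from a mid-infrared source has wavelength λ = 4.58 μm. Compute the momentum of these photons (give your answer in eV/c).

0.271 eV/c

First convert: λ = 4.58 μm = 4.58e-6 m.
Since p = h/λ for a photon, p = 1.447e-28 kg·m/s.
Converting to eV/c: p = 0.2707 eV/c ≈ 0.271 eV/c.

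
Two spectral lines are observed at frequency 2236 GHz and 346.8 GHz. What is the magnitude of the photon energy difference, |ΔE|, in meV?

7.81 meV

Using E = hf: E₁ = 1.4816 × 10^-21 J, E₂ = 2.2979 × 10^-22 J.
|ΔE| = |1.4816 × 10^-21 − 2.2979 × 10^-22| = 1.25 × 10^-21 J = 7.81 meV.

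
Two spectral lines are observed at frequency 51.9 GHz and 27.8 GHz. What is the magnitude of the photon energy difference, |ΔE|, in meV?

Using E = hf: E₁ = 3.439 × 10^-23 J, E₂ = 1.842 × 10^-23 J.
|ΔE| = |3.439 × 10^-23 − 1.842 × 10^-23| = 1.60 × 10^-23 J = 0.0997 meV.

0.0997 meV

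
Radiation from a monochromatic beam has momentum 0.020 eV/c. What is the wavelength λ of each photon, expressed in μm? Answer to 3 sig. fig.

Use h = 6.62607015 × 10^-34 J·s, c = 2.99792458 × 10^8 m/s, 1 eV = 1.602176634 × 10^-19 J.
First convert: p = 0.020 eV/c = 1.0689 × 10^-29 kg·m/s.
For a photon λ = h/p, so λ = 6.199 × 10^-5 m.
Converting to μm: λ = 61.99 μm ≈ 62.0 μm.

62.0 μm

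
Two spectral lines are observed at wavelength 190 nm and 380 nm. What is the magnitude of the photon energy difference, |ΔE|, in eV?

3.26 eV

Using E = hc/λ: E₁ = 1.045·10^-18 J, E₂ = 5.227·10^-19 J.
|ΔE| = |1.045·10^-18 − 5.227·10^-19| = 5.23·10^-19 J = 3.26 eV.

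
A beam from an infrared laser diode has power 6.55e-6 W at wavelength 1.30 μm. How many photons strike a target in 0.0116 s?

4.97e11 photons

Total energy: E_total = P·t = 6.55e-6 × 0.0116 = 7.598e-8 J.
Per-photon energy: E = 1.528e-19 J.
N = E_total / E_photon = 4.97e11.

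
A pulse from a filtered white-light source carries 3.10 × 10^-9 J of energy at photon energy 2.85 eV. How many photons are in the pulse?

6.79 × 10^9 photons

Per-photon energy: E = 4.566 × 10^-19 J (from energy = 2.85 eV).
N = E_total / E_photon = 3.10 × 10^-9 J / 4.566 × 10^-19 J = 6.79 × 10^9.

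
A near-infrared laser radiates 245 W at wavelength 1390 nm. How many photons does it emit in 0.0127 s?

Total energy: E_total = P·t = 245 × 0.0127 = 3.111 J.
Per-photon energy: E = 1.429 × 10^-19 J.
N = E_total / E_photon = 2.18 × 10^19.

2.18 × 10^19 photons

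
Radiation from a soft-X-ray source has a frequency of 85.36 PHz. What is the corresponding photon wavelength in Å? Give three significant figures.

35.1 Å

In SI units: f = 85.36 PHz = 8.536e16 Hz.
For a photon λ = c/f, so λ = 3.512e-9 m.
Converting to Å: λ = 35.12 Å ≈ 35.1 Å.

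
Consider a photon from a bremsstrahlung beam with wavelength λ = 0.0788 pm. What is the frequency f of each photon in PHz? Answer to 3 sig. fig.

3.80 × 10^6 PHz

Use c = 2.99792458 × 10^8 m/s.
Convert to SI: λ = 0.0788 pm = 7.88 × 10^-14 m.
For a photon f = c/λ, so f = 3.804 × 10^21 Hz.
Converting to PHz: f = 3.804 × 10^6 PHz ≈ 3.80 × 10^6 PHz.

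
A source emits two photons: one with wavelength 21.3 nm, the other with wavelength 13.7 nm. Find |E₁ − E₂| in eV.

Using E = hc/λ: E₁ = 9.326e-18 J, E₂ = 1.450e-17 J.
|ΔE| = |9.326e-18 − 1.450e-17| = 5.17e-18 J = 32.3 eV.

32.3 eV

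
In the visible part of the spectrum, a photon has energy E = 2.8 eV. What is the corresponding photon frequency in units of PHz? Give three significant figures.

0.677 PHz

Use h = 6.62607015 × 10^-34 J·s, 1 eV = 1.602176634 × 10^-19 J.
Convert to SI: E = 2.8 eV = 4.4861 × 10^-19 J.
Since f = E/h for a photon, f = 6.770 × 10^14 Hz.
Converting to PHz: f = 0.6770 PHz ≈ 0.677 PHz.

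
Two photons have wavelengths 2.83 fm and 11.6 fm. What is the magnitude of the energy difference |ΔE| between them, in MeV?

Using E = hc/λ: E₁ = 7.019e-11 J, E₂ = 1.712e-11 J.
|ΔE| = |7.019e-11 − 1.712e-11| = 5.31e-11 J = 331 MeV.

331 MeV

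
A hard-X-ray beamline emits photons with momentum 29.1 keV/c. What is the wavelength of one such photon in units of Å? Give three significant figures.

(h = 6.62607015e-34 J·s, c = 2.99792458e8 m/s, 1 eV = 1.602176634e-19 J.)
First convert: p = 29.1 keV/c = 1.5552e-23 kg·m/s.
Since λ = h/p for a photon, λ = 4.261e-11 m.
Converting to Å: λ = 0.4261 Å ≈ 0.426 Å.

0.426 Å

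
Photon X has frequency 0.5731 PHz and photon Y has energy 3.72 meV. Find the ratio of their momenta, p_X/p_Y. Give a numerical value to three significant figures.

p_X = 1.267e-27 kg·m/s (from frequency = 0.5731 PHz, via p = hf/c).
p_Y = 1.988e-30 kg·m/s (from energy = 3.72 meV, via p = E/c).
Ratio = 1.267e-27 / 1.988e-30 = 637.

637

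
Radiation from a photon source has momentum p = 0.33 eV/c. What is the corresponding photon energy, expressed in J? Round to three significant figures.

Convert to SI: p = 0.33 eV/c = 1.7636 × 10^-28 kg·m/s.
Apply E = pc: E = 5.287 × 10^-20 J.
So E ≈ 5.29 × 10^-20 J.

5.29 × 10^-20 J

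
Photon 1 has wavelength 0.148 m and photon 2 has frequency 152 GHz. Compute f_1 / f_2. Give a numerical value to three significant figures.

f_1 = 2.026e9 Hz (from wavelength = 0.148 m, via f = c/λ).
f_2 = 1.520e11 Hz (from frequency = 152 GHz, via f given directly).
Ratio = 2.026e9 / 1.520e11 = 0.0133.

0.0133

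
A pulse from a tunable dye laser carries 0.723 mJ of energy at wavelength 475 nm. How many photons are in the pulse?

Per-photon energy: E = 4.182 × 10^-19 J (from wavelength = 475 nm).
N = E_total / E_photon = 7.23 × 10^-4 J / 4.182 × 10^-19 J = 1.73 × 10^15.

1.73 × 10^15 photons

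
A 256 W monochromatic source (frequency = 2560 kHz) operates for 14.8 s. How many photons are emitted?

2.23e30 photons

Total energy: E_total = P·t = 256 × 14.8 = 3789 J.
Per-photon energy: E = 1.696e-27 J.
N = E_total / E_photon = 2.23e30.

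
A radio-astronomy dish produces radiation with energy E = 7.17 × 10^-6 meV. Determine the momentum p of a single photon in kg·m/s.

3.83 × 10^-36 kg·m/s

First convert: E = 7.17 × 10^-6 meV = 1.1488 × 10^-27 J.
Since p = E/c for a photon, p = 3.832 × 10^-36 kg·m/s.
So p ≈ 3.83 × 10^-36 kg·m/s.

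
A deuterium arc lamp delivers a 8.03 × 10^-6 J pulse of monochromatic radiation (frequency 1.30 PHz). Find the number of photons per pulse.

Per-photon energy: E = 8.614 × 10^-19 J (from frequency = 1.30 PHz).
N = E_total / E_photon = 8.03 × 10^-6 J / 8.614 × 10^-19 J = 9.32 × 10^12.

9.32 × 10^12 photons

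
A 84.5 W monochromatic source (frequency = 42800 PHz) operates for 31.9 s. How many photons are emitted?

Total energy: E_total = P·t = 84.5 × 31.9 = 2696 J.
Per-photon energy: E = 2.836·10^-14 J.
N = E_total / E_photon = 9.50·10^16.

9.50·10^16 photons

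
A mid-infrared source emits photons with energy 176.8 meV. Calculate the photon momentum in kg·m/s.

Convert to SI: E = 176.8 meV = 2.8326e-20 J.
Apply p = E/c: p = 9.449e-29 kg·m/s.
So p ≈ 9.45e-29 kg·m/s.

9.45e-29 kg·m/s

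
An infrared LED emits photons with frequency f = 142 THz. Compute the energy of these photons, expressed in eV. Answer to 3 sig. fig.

First convert: f = 142 THz = 1.42 × 10^14 Hz.
The photon relation is E = hf, giving E = 9.409 × 10^-20 J.
Converting to eV: E = 0.5873 eV ≈ 0.587 eV.

0.587 eV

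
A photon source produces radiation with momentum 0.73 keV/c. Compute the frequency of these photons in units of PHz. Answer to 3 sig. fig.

Use h = 6.62607015 × 10^-34 J·s, c = 2.99792458 × 10^8 m/s, 1 eV = 1.602176634 × 10^-19 J.
First convert: p = 0.73 keV/c = 3.9013 × 10^-25 kg·m/s.
Since f = pc/h for a photon, f = 1.765 × 10^17 Hz.
Converting to PHz: f = 176.5 PHz ≈ 177 PHz.

177 PHz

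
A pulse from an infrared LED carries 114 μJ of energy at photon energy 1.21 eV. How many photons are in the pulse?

Per-photon energy: E = 1.939 × 10^-19 J (from energy = 1.21 eV).
N = E_total / E_photon = 1.14 × 10^-4 J / 1.939 × 10^-19 J = 5.88 × 10^14.

5.88 × 10^14 photons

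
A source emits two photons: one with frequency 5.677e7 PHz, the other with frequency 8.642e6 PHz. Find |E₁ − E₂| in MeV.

Using E = hf: E₁ = 3.7616e-11 J, E₂ = 5.7262e-12 J.
|ΔE| = |3.7616e-11 − 5.7262e-12| = 3.19e-11 J = 199 MeV.

199 MeV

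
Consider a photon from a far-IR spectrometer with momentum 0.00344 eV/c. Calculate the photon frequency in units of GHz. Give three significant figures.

832 GHz

Take h = 6.62607015·10^-34 J·s, c = 2.99792458·10^8 m/s, 1 eV = 1.602176634·10^-19 J.
Convert to SI: p = 0.00344 eV/c = 1.8384·10^-30 kg·m/s.
Since f = pc/h for a photon, f = 8.318·10^11 Hz.
Converting to GHz: f = 831.8 GHz ≈ 832 GHz.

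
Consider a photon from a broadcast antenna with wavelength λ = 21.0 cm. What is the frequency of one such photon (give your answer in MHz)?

1430 MHz

(c = 2.99792458 × 10^8 m/s.)
Convert to SI: λ = 21.0 cm = 0.210 m.
Apply f = c/λ: f = 1.428 × 10^9 Hz.
Converting to MHz: f = 1428 MHz ≈ 1430 MHz.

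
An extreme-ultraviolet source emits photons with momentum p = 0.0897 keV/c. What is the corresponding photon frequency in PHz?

21.7 PHz

Take h = 6.62607015e-34 J·s, c = 2.99792458e8 m/s, 1 eV = 1.602176634e-19 J.
Convert to SI: p = 0.0897 keV/c = 4.7938e-26 kg·m/s.
The photon relation is f = pc/h, giving f = 2.169e16 Hz.
Converting to PHz: f = 21.69 PHz ≈ 21.7 PHz.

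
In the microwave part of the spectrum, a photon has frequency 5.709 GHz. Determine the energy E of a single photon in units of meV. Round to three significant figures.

Take h = 6.62607015e-34 J·s, 1 eV = 1.602176634e-19 J.
In SI units: f = 5.709 GHz = 5.709e9 Hz.
For a photon E = hf, so E = 3.783e-24 J.
Converting to meV: E = 0.02361 meV ≈ 0.0236 meV.

0.0236 meV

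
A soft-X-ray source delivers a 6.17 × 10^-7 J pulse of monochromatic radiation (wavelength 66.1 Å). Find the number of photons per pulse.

Per-photon energy: E = 3.005 × 10^-17 J (from wavelength = 66.1 Å).
N = E_total / E_photon = 6.17 × 10^-7 J / 3.005 × 10^-17 J = 2.05 × 10^10.

2.05 × 10^10 photons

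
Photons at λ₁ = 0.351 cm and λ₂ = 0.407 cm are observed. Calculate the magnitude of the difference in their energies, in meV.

0.0486 meV

Using E = hc/λ: E₁ = 5.659 × 10^-23 J, E₂ = 4.881 × 10^-23 J.
|ΔE| = |5.659 × 10^-23 − 4.881 × 10^-23| = 7.79 × 10^-24 J = 0.0486 meV.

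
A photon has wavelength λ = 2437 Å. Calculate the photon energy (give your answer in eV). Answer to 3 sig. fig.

5.09 eV

(h = 6.62607015e-34 J·s, c = 2.99792458e8 m/s, 1 eV = 1.602176634e-19 J.)
First convert: λ = 2437 Å = 2.437e-7 m.
Apply E = hc/λ: E = 8.151e-19 J.
Converting to eV: E = 5.088 eV ≈ 5.09 eV.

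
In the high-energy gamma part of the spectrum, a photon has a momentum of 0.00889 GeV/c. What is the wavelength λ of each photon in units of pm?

0.139 pm

In SI units: p = 0.00889 GeV/c = 4.7511·10^-21 kg·m/s.
For a photon λ = h/p, so λ = 1.395·10^-13 m.
Converting to pm: λ = 0.1395 pm ≈ 0.139 pm.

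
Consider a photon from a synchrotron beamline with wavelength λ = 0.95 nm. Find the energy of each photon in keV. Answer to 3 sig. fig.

1.31 keV

Convert to SI: λ = 0.95 nm = 9.5e-10 m.
Apply E = hc/λ: E = 2.091e-16 J.
Converting to keV: E = 1.305 keV ≈ 1.31 keV.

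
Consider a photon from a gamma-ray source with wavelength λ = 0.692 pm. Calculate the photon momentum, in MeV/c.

In SI units: λ = 0.692 pm = 6.92e-13 m.
The photon relation is p = h/λ, giving p = 9.575e-22 kg·m/s.
Converting to MeV/c: p = 1.792 MeV/c ≈ 1.79 MeV/c.

1.79 MeV/c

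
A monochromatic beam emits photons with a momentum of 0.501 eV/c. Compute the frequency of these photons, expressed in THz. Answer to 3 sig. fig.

Use h = 6.62607015 × 10^-34 J·s, c = 2.99792458 × 10^8 m/s, 1 eV = 1.602176634 × 10^-19 J.
First convert: p = 0.501 eV/c = 2.6775 × 10^-28 kg·m/s.
Apply f = pc/h: f = 1.211 × 10^14 Hz.
Converting to THz: f = 121.1 THz ≈ 121 THz.

121 THz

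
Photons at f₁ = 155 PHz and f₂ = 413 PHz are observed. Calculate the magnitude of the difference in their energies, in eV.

Using E = hf: E₁ = 1.027 × 10^-16 J, E₂ = 2.737 × 10^-16 J.
|ΔE| = |1.027 × 10^-16 − 2.737 × 10^-16| = 1.71 × 10^-16 J = 1070 eV.

1070 eV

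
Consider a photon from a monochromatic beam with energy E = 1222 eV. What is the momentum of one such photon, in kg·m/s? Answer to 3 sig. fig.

Take c = 2.99792458 × 10^8 m/s, 1 eV = 1.602176634 × 10^-19 J.
Convert to SI: E = 1222 eV = 1.9579 × 10^-16 J.
Since p = E/c for a photon, p = 6.531 × 10^-25 kg·m/s.
So p ≈ 6.53 × 10^-25 kg·m/s.

6.53 × 10^-25 kg·m/s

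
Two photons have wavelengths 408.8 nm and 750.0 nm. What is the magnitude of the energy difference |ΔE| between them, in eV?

1.38 eV

Using E = hc/λ: E₁ = 4.8592e-19 J, E₂ = 2.6486e-19 J.
|ΔE| = |4.8592e-19 − 2.6486e-19| = 2.21e-19 J = 1.38 eV.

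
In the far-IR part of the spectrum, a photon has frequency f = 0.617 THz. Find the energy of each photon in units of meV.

2.55 meV

In SI units: f = 0.617 THz = 6.17e11 Hz.
The photon relation is E = hf, giving E = 4.088e-22 J.
Converting to meV: E = 2.552 meV ≈ 2.55 meV.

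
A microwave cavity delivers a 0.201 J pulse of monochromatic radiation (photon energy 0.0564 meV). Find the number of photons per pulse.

2.22e22 photons

Per-photon energy: E = 9.036e-24 J (from energy = 0.0564 meV).
N = E_total / E_photon = 0.201 J / 9.036e-24 J = 2.22e22.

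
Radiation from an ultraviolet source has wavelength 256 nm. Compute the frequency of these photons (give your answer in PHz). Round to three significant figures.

1.17 PHz

In SI units: λ = 256 nm = 2.56e-7 m.
The photon relation is f = c/λ, giving f = 1.171e15 Hz.
Converting to PHz: f = 1.171 PHz ≈ 1.17 PHz.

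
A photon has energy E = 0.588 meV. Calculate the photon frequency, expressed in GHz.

In SI units: E = 0.588 meV = 9.4208e-23 J.
For a photon f = E/h, so f = 1.422e11 Hz.
Converting to GHz: f = 142.2 GHz ≈ 142 GHz.

142 GHz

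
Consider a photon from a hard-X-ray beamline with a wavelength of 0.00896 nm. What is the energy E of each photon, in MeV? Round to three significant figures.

(h = 6.62607015 × 10^-34 J·s, c = 2.99792458 × 10^8 m/s, 1 eV = 1.602176634 × 10^-19 J.)
In SI units: λ = 0.00896 nm = 8.96 × 10^-12 m.
The photon relation is E = hc/λ, giving E = 2.217 × 10^-14 J.
Converting to MeV: E = 0.1384 MeV ≈ 0.138 MeV.

0.138 MeV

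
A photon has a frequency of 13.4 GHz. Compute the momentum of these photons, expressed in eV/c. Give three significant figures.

5.54 × 10^-5 eV/c

Convert to SI: f = 13.4 GHz = 1.34 × 10^10 Hz.
Apply p = hf/c: p = 2.962 × 10^-32 kg·m/s.
Converting to eV/c: p = 5.542 × 10^-5 eV/c ≈ 5.54 × 10^-5 eV/c.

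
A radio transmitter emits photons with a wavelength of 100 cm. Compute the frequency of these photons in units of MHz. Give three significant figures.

300 MHz

Use c = 2.99792458 × 10^8 m/s.
First convert: λ = 100 cm = 1.0 m.
For a photon f = c/λ, so f = 2.998 × 10^8 Hz.
Converting to MHz: f = 299.8 MHz ≈ 300 MHz.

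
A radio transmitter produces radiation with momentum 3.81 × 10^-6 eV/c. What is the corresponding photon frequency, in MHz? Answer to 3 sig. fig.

921 MHz

Use h = 6.62607015 × 10^-34 J·s, c = 2.99792458 × 10^8 m/s, 1 eV = 1.602176634 × 10^-19 J.
First convert: p = 3.81 × 10^-6 eV/c = 2.0362 × 10^-33 kg·m/s.
The photon relation is f = pc/h, giving f = 9.213 × 10^8 Hz.
Converting to MHz: f = 921.3 MHz ≈ 921 MHz.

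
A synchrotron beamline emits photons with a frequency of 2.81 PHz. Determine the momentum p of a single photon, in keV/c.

Take h = 6.62607015 × 10^-34 J·s, c = 2.99792458 × 10^8 m/s, 1 eV = 1.602176634 × 10^-19 J.
Convert to SI: f = 2.81 PHz = 2.81 × 10^15 Hz.
Since p = hf/c for a photon, p = 6.211 × 10^-27 kg·m/s.
Converting to keV/c: p = 0.01162 keV/c ≈ 0.0116 keV/c.

0.0116 keV/c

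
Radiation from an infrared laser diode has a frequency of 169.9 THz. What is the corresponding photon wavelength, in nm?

First convert: f = 169.9 THz = 1.699e14 Hz.
Since λ = c/f for a photon, λ = 1.765e-6 m.
Converting to nm: λ = 1765 nm ≈ 1760 nm.

1760 nm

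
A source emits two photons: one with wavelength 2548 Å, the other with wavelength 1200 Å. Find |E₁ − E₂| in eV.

5.47 eV

Using E = hc/λ: E₁ = 7.7961e-19 J, E₂ = 1.6554e-18 J.
|ΔE| = |7.7961e-19 − 1.6554e-18| = 8.76e-19 J = 5.47 eV.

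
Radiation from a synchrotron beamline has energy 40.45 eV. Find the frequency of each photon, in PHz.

Use h = 6.62607015 × 10^-34 J·s, 1 eV = 1.602176634 × 10^-19 J.
Convert to SI: E = 40.45 eV = 6.4808 × 10^-18 J.
The photon relation is f = E/h, giving f = 9.781 × 10^15 Hz.
Converting to PHz: f = 9.781 PHz ≈ 9.78 PHz.

9.78 PHz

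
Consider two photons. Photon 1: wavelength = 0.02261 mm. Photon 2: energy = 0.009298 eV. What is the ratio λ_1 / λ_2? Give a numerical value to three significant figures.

0.170

λ_1 = 2.261 × 10^-5 m (from wavelength = 0.02261 mm, via λ given directly).
λ_2 = 1.333 × 10^-4 m (from energy = 0.009298 eV, via λ = hc/E).
Ratio = 2.261 × 10^-5 / 1.333 × 10^-4 = 0.170.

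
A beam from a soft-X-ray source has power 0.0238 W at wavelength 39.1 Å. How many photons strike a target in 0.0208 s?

9.74e12 photons

Total energy: E_total = P·t = 0.0238 × 0.0208 = 4.950e-4 J.
Per-photon energy: E = 5.080e-17 J.
N = E_total / E_photon = 9.74e12.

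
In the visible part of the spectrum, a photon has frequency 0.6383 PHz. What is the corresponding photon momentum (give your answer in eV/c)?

2.64 eV/c

Use h = 6.62607015e-34 J·s, c = 2.99792458e8 m/s, 1 eV = 1.602176634e-19 J.
Convert to SI: f = 0.6383 PHz = 6.383e14 Hz.
The photon relation is p = hf/c, giving p = 1.411e-27 kg·m/s.
Converting to eV/c: p = 2.640 eV/c ≈ 2.64 eV/c.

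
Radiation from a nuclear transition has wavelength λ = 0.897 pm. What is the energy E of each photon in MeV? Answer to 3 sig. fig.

In SI units: λ = 0.897 pm = 8.97·10^-13 m.
Apply E = hc/λ: E = 2.215·10^-13 J.
Converting to MeV: E = 1.382 MeV ≈ 1.38 MeV.

1.38 MeV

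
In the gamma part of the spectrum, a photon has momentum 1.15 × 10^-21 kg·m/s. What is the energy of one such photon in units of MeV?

Take c = 2.99792458 × 10^8 m/s, 1 eV = 1.602176634 × 10^-19 J.
For a photon E = pc, so E = 3.448 × 10^-13 J.
Converting to MeV: E = 2.152 MeV ≈ 2.15 MeV.

2.15 MeV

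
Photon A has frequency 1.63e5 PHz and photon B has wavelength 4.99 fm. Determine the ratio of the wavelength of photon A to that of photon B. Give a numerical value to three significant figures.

369

λ_A = 1.839e-12 m (from frequency = 1.63e5 PHz, via λ = c/f).
λ_B = 4.990e-15 m (from wavelength = 4.99 fm, via λ given directly).
Ratio = 1.839e-12 / 4.990e-15 = 369.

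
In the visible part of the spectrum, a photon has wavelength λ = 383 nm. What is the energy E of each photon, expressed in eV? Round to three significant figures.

3.24 eV

(h = 6.62607015e-34 J·s, c = 2.99792458e8 m/s, 1 eV = 1.602176634e-19 J.)
In SI units: λ = 383 nm = 3.83e-7 m.
The photon relation is E = hc/λ, giving E = 5.187e-19 J.
Converting to eV: E = 3.237 eV ≈ 3.24 eV.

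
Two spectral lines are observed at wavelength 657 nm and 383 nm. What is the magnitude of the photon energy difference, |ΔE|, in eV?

1.35 eV

Using E = hc/λ: E₁ = 3.024 × 10^-19 J, E₂ = 5.187 × 10^-19 J.
|ΔE| = |3.024 × 10^-19 − 5.187 × 10^-19| = 2.16 × 10^-19 J = 1.35 eV.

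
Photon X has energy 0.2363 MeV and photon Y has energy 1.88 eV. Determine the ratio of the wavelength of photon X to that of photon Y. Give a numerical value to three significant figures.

λ_X = 5.247 × 10^-12 m (from energy = 0.2363 MeV, via λ = hc/E).
λ_Y = 6.595 × 10^-7 m (from energy = 1.88 eV, via λ = hc/E).
Ratio = 5.247 × 10^-12 / 6.595 × 10^-7 = 7.96 × 10^-6.

7.96 × 10^-6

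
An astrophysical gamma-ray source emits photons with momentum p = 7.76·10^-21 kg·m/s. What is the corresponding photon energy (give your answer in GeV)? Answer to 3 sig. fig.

0.0145 GeV

Use c = 2.99792458·10^8 m/s, 1 eV = 1.602176634·10^-19 J.
Since E = pc for a photon, E = 2.326·10^-12 J.
Converting to GeV: E = 0.01452 GeV ≈ 0.0145 GeV.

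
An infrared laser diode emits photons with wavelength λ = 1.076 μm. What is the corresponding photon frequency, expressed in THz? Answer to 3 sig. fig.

Convert to SI: λ = 1.076 μm = 1.076·10^-6 m.
The photon relation is f = c/λ, giving f = 2.786·10^14 Hz.
Converting to THz: f = 278.6 THz ≈ 279 THz.

279 THz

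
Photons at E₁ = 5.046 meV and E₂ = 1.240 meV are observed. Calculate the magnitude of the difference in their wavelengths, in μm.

754 μm

Using λ = hc/E: λ₁ = 2.4571e-4 m, λ₂ = 9.9987e-4 m.
|Δλ| = |2.4571e-4 − 9.9987e-4| = 7.54e-4 m = 754 μm.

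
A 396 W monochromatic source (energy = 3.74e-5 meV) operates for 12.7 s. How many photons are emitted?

8.39e29 photons

Total energy: E_total = P·t = 396 × 12.7 = 5029 J.
Per-photon energy: E = 5.992e-27 J.
N = E_total / E_photon = 8.39e29.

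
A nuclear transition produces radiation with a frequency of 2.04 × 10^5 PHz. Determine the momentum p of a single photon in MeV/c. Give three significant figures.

In SI units: f = 2.04 × 10^5 PHz = 2.04 × 10^20 Hz.
The photon relation is p = hf/c, giving p = 4.509 × 10^-22 kg·m/s.
Converting to MeV/c: p = 0.8437 MeV/c ≈ 0.844 MeV/c.

0.844 MeV/c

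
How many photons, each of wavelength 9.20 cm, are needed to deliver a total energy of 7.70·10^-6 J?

Per-photon energy: E = 2.159·10^-24 J (from wavelength = 9.20 cm).
N = E_total / E_photon = 7.70·10^-6 J / 2.159·10^-24 J = 3.57·10^18.

3.57·10^18 photons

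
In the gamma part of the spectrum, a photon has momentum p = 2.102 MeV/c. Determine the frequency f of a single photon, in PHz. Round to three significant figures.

5.08e5 PHz

In SI units: p = 2.102 MeV/c = 1.1234e-21 kg·m/s.
For a photon f = pc/h, so f = 5.083e20 Hz.
Converting to PHz: f = 508300 PHz ≈ 5.08e5 PHz.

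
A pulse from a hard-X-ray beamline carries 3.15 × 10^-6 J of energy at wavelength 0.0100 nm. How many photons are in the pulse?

Per-photon energy: E = 1.986 × 10^-14 J (from wavelength = 0.0100 nm).
N = E_total / E_photon = 3.15 × 10^-6 J / 1.986 × 10^-14 J = 1.59 × 10^8.

1.59 × 10^8 photons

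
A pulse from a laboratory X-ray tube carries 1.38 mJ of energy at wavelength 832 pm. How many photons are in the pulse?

Per-photon energy: E = 2.388 × 10^-16 J (from wavelength = 832 pm).
N = E_total / E_photon = 0.00138 J / 2.388 × 10^-16 J = 5.78 × 10^12.

5.78 × 10^12 photons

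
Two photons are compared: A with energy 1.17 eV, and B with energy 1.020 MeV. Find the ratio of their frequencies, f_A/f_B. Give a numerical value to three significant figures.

1.15e-6

f_A = 2.829e14 Hz (from energy = 1.17 eV, via f = E/h).
f_B = 2.466e20 Hz (from energy = 1.020 MeV, via f = E/h).
Ratio = 2.829e14 / 2.466e20 = 1.15e-6.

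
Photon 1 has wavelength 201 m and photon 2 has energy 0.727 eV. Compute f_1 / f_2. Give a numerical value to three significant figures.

8.48·10^-9

f_1 = 1.492·10^6 Hz (from wavelength = 201 m, via f = c/λ).
f_2 = 1.758·10^14 Hz (from energy = 0.727 eV, via f = E/h).
Ratio = 1.492·10^6 / 1.758·10^14 = 8.48·10^-9.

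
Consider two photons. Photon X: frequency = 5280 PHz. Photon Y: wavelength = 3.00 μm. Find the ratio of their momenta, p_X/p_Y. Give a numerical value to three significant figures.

5.28 × 10^4

p_X = 1.167 × 10^-23 kg·m/s (from frequency = 5280 PHz, via p = hf/c).
p_Y = 2.209 × 10^-28 kg·m/s (from wavelength = 3.00 μm, via p = h/λ).
Ratio = 1.167 × 10^-23 / 2.209 × 10^-28 = 5.28 × 10^4.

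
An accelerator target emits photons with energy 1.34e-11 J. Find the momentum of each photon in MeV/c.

Take c = 2.99792458e8 m/s, 1 eV = 1.602176634e-19 J.
The photon relation is p = E/c, giving p = 4.470e-20 kg·m/s.
Converting to MeV/c: p = 83.64 MeV/c ≈ 83.6 MeV/c.

83.6 MeV/c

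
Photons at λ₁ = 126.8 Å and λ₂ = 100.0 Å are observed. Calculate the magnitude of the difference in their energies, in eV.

Using E = hc/λ: E₁ = 1.5666e-17 J, E₂ = 1.9864e-17 J.
|ΔE| = |1.5666e-17 − 1.9864e-17| = 4.20e-18 J = 26.2 eV.

26.2 eV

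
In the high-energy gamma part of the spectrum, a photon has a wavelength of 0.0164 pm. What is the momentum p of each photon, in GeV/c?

0.0756 GeV/c

Use h = 6.62607015e-34 J·s, c = 2.99792458e8 m/s, 1 eV = 1.602176634e-19 J.
Convert to SI: λ = 0.0164 pm = 1.64e-14 m.
Since p = h/λ for a photon, p = 4.040e-20 kg·m/s.
Converting to GeV/c: p = 0.07560 GeV/c ≈ 0.0756 GeV/c.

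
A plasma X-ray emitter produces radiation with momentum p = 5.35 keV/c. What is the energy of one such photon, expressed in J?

8.57·10^-16 J

Take c = 2.99792458·10^8 m/s, 1 eV = 1.602176634·10^-19 J.
In SI units: p = 5.35 keV/c = 2.8592·10^-24 kg·m/s.
For a photon E = pc, so E = 8.572·10^-16 J.
So E ≈ 8.57·10^-16 J.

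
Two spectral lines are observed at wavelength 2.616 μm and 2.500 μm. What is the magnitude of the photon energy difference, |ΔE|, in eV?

0.0220 eV

Using E = hc/λ: E₁ = 7.5934·10^-20 J, E₂ = 7.9458·10^-20 J.
|ΔE| = |7.5934·10^-20 − 7.9458·10^-20| = 3.52·10^-21 J = 0.0220 eV.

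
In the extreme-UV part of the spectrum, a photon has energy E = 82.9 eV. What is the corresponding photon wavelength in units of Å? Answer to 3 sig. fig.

Use h = 6.62607015e-34 J·s, c = 2.99792458e8 m/s, 1 eV = 1.602176634e-19 J.
First convert: E = 82.9 eV = 1.3282e-17 J.
The photon relation is λ = hc/E, giving λ = 1.496e-8 m.
Converting to Å: λ = 149.6 Å ≈ 150 Å.

150 Å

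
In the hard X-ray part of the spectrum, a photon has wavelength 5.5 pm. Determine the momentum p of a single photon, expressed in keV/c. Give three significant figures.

225 keV/c

(h = 6.62607015·10^-34 J·s, c = 2.99792458·10^8 m/s, 1 eV = 1.602176634·10^-19 J.)
First convert: λ = 5.5 pm = 5.5·10^-12 m.
For a photon p = h/λ, so p = 1.205·10^-22 kg·m/s.
Converting to keV/c: p = 225.4 keV/c ≈ 225 keV/c.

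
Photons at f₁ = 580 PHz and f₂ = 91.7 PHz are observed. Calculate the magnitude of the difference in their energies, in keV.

2.02 keV

Using E = hf: E₁ = 3.843 × 10^-16 J, E₂ = 6.076 × 10^-17 J.
|ΔE| = |3.843 × 10^-16 − 6.076 × 10^-17| = 3.24 × 10^-16 J = 2.02 keV.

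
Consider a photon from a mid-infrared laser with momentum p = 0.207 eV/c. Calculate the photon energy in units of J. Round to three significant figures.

3.32e-20 J

(c = 2.99792458e8 m/s, 1 eV = 1.602176634e-19 J.)
First convert: p = 0.207 eV/c = 1.1063e-28 kg·m/s.
For a photon E = pc, so E = 3.317e-20 J.
So E ≈ 3.32e-20 J.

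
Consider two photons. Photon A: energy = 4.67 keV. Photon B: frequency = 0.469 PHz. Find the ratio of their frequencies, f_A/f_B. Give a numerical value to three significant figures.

2410

f_A = 1.129e18 Hz (from energy = 4.67 keV, via f = E/h).
f_B = 4.690e14 Hz (from frequency = 0.469 PHz, via f given directly).
Ratio = 1.129e18 / 4.690e14 = 2410.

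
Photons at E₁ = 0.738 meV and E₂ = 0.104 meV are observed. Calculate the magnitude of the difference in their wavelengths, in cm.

Using λ = hc/E: λ₁ = 0.001680 m, λ₂ = 0.01192 m.
|Δλ| = |0.001680 − 0.01192| = 0.0102 m = 1.02 cm.

1.02 cm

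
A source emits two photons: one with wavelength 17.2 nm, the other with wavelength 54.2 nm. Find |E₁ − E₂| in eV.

49.2 eV

Using E = hc/λ: E₁ = 1.155 × 10^-17 J, E₂ = 3.665 × 10^-18 J.
|ΔE| = |1.155 × 10^-17 − 3.665 × 10^-18| = 7.88 × 10^-18 J = 49.2 eV.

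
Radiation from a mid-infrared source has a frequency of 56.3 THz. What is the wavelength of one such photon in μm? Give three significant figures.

Use c = 2.99792458e8 m/s.
First convert: f = 56.3 THz = 5.63e13 Hz.
Apply λ = c/f: λ = 5.325e-6 m.
Converting to μm: λ = 5.325 μm ≈ 5.32 μm.

5.32 μm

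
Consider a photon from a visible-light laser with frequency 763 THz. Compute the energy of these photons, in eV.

3.16 eV

Take h = 6.62607015 × 10^-34 J·s, 1 eV = 1.602176634 × 10^-19 J.
In SI units: f = 763 THz = 7.63 × 10^14 Hz.
Apply E = hf: E = 5.056 × 10^-19 J.
Converting to eV: E = 3.156 eV ≈ 3.16 eV.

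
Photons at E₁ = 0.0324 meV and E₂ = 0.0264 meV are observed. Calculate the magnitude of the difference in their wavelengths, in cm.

Using λ = hc/E: λ₁ = 0.03827 m, λ₂ = 0.04696 m.
|Δλ| = |0.03827 − 0.04696| = 0.00870 m = 0.870 cm.

0.870 cm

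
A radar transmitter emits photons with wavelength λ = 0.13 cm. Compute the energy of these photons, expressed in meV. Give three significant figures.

0.954 meV

Use h = 6.62607015e-34 J·s, c = 2.99792458e8 m/s, 1 eV = 1.602176634e-19 J.
Convert to SI: λ = 0.13 cm = 0.0013 m.
For a photon E = hc/λ, so E = 1.528e-22 J.
Converting to meV: E = 0.9537 meV ≈ 0.954 meV.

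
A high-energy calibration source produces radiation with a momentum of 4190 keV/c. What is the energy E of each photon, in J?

First convert: p = 4190 keV/c = 2.2393e-21 kg·m/s.
Apply E = pc: E = 6.713e-13 J.
So E ≈ 6.71e-13 J.

6.71e-13 J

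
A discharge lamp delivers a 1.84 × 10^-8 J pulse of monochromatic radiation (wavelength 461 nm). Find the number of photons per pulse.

4.27 × 10^10 photons

Per-photon energy: E = 4.309 × 10^-19 J (from wavelength = 461 nm).
N = E_total / E_photon = 1.84 × 10^-8 J / 4.309 × 10^-19 J = 4.27 × 10^10.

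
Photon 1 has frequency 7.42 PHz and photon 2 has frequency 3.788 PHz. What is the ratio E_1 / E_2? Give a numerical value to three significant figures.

E_1 = 4.917e-18 J (from frequency = 7.42 PHz, via E = hf).
E_2 = 2.510e-18 J (from frequency = 3.788 PHz, via E = hf).
Ratio = 4.917e-18 / 2.510e-18 = 1.96.

1.96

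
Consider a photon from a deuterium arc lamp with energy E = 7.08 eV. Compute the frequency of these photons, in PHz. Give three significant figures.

1.71 PHz

(h = 6.62607015 × 10^-34 J·s, 1 eV = 1.602176634 × 10^-19 J.)
Convert to SI: E = 7.08 eV = 1.1343 × 10^-18 J.
Since f = E/h for a photon, f = 1.712 × 10^15 Hz.
Converting to PHz: f = 1.712 PHz ≈ 1.71 PHz.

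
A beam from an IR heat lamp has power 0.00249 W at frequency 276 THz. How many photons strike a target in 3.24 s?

Total energy: E_total = P·t = 0.00249 × 3.24 = 0.008068 J.
Per-photon energy: E = 1.829 × 10^-19 J.
N = E_total / E_photon = 4.41 × 10^16.

4.41 × 10^16 photons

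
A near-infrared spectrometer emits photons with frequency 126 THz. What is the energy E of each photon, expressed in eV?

0.521 eV

Take h = 6.62607015 × 10^-34 J·s, 1 eV = 1.602176634 × 10^-19 J.
First convert: f = 126 THz = 1.26 × 10^14 Hz.
Apply E = hf: E = 8.349 × 10^-20 J.
Converting to eV: E = 0.5211 eV ≈ 0.521 eV.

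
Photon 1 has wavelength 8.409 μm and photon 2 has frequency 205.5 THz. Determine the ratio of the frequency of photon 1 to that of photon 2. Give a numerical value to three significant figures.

f_1 = 3.565 × 10^13 Hz (from wavelength = 8.409 μm, via f = c/λ).
f_2 = 2.055 × 10^14 Hz (from frequency = 205.5 THz, via f given directly).
Ratio = 3.565 × 10^13 / 2.055 × 10^14 = 0.173.

0.173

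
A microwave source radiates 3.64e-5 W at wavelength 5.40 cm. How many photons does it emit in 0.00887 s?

8.78e16 photons

Total energy: E_total = P·t = 3.64e-5 × 0.00887 = 3.229e-7 J.
Per-photon energy: E = 3.679e-24 J.
N = E_total / E_photon = 8.78e16.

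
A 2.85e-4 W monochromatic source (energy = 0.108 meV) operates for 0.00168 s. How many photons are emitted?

2.77e16 photons

Total energy: E_total = P·t = 2.85e-4 × 0.00168 = 4.788e-7 J.
Per-photon energy: E = 1.730e-23 J.
N = E_total / E_photon = 2.77e16.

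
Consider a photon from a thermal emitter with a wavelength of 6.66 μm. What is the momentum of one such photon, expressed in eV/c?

Use h = 6.62607015e-34 J·s, c = 2.99792458e8 m/s, 1 eV = 1.602176634e-19 J.
In SI units: λ = 6.66 μm = 6.66e-6 m.
For a photon p = h/λ, so p = 9.949e-29 kg·m/s.
Converting to eV/c: p = 0.1862 eV/c ≈ 0.186 eV/c.

0.186 eV/c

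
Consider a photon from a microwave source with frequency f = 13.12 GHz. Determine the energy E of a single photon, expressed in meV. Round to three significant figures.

0.0543 meV

Use h = 6.62607015e-34 J·s, 1 eV = 1.602176634e-19 J.
Convert to SI: f = 13.12 GHz = 1.312e10 Hz.
The photon relation is E = hf, giving E = 8.693e-24 J.
Converting to meV: E = 0.05426 meV ≈ 0.0543 meV.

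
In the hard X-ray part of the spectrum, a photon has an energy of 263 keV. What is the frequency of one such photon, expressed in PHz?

6.36·10^4 PHz

Convert to SI: E = 263 keV = 4.2137·10^-14 J.
The photon relation is f = E/h, giving f = 6.359·10^19 Hz.
Converting to PHz: f = 63590 PHz ≈ 6.36·10^4 PHz.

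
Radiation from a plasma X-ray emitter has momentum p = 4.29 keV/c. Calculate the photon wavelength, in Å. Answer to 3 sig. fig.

Take h = 6.62607015 × 10^-34 J·s, c = 2.99792458 × 10^8 m/s, 1 eV = 1.602176634 × 10^-19 J.
Convert to SI: p = 4.29 keV/c = 2.2927 × 10^-24 kg·m/s.
Since λ = h/p for a photon, λ = 2.890 × 10^-10 m.
Converting to Å: λ = 2.890 Å ≈ 2.89 Å.

2.89 Å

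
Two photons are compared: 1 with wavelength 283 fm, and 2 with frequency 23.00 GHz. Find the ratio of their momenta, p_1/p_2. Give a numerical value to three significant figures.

4.61e10

p_1 = 2.341e-21 kg·m/s (from wavelength = 283 fm, via p = h/λ).
p_2 = 5.084e-32 kg·m/s (from frequency = 23.00 GHz, via p = hf/c).
Ratio = 2.341e-21 / 5.084e-32 = 4.61e10.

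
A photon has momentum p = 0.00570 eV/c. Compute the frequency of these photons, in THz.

1.38 THz

Take h = 6.62607015·10^-34 J·s, c = 2.99792458·10^8 m/s, 1 eV = 1.602176634·10^-19 J.
Convert to SI: p = 0.00570 eV/c = 3.0462·10^-30 kg·m/s.
The photon relation is f = pc/h, giving f = 1.378·10^12 Hz.
Converting to THz: f = 1.378 THz ≈ 1.38 THz.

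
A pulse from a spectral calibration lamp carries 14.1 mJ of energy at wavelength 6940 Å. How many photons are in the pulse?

Per-photon energy: E = 2.862·10^-19 J (from wavelength = 6940 Å).
N = E_total / E_photon = 0.0141 J / 2.862·10^-19 J = 4.93·10^16.

4.93·10^16 photons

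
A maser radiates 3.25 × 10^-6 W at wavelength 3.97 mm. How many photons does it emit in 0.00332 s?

2.16 × 10^14 photons

Total energy: E_total = P·t = 3.25 × 10^-6 × 0.00332 = 1.079 × 10^-8 J.
Per-photon energy: E = 5.004 × 10^-23 J.
N = E_total / E_photon = 2.16 × 10^14.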